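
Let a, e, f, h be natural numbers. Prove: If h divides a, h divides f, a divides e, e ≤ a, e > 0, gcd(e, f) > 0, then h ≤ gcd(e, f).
a divides e and e > 0, therefore a ≤ e. e ≤ a, so a = e. h divides a, so h divides e. h divides f, so h divides gcd(e, f). gcd(e, f) > 0, so h ≤ gcd(e, f).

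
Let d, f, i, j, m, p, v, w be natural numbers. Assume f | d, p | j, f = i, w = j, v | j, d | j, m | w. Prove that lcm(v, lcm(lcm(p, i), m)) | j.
Because f = i and f | d, i | d. d | j, so i | j. Since p | j, lcm(p, i) | j. w = j and m | w, hence m | j. Since lcm(p, i) | j, lcm(lcm(p, i), m) | j. v | j, so lcm(v, lcm(lcm(p, i), m)) | j.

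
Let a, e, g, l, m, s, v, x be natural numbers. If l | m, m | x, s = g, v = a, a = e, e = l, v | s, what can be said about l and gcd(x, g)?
l | gcd(x, g)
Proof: Since l | m and m | x, l | x. v = a and a = e, therefore v = e. e = l, so v = l. Since v | s, l | s. Since s = g, l | g. From l | x, l | gcd(x, g).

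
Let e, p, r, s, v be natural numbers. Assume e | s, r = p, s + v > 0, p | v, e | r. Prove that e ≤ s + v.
From r = p and e | r, e | p. Since p | v, e | v. From e | s, e | s + v. s + v > 0, so e ≤ s + v.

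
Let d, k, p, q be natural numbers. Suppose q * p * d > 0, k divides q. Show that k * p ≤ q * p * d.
k divides q, thus k * p divides q * p. Then k * p divides q * p * d. Since q * p * d > 0, k * p ≤ q * p * d.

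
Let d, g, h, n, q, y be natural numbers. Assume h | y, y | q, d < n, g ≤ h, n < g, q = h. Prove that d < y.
Since q = h and y | q, y | h. Since h | y, h = y. n < g and g ≤ h, so n < h. d < n, so d < h. h = y, so d < y.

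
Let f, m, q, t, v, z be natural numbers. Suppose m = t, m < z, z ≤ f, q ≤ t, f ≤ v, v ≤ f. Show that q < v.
f ≤ v and v ≤ f, hence f = v. Since m = t and m < z, t < z. Since q ≤ t, q < z. Since z ≤ f, q < f. f = v, so q < v.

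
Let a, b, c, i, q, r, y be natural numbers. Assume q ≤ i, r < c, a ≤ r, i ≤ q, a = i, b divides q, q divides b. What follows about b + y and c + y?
b + y < c + y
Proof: From i ≤ q and q ≤ i, i = q. a = i, so a = q. From q divides b and b divides q, q = b. a = q, so a = b. a ≤ r and r < c, hence a < c. a = b, so b < c. Then b + y < c + y.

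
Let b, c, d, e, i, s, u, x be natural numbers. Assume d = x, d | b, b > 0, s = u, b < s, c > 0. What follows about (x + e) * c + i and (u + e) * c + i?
(x + e) * c + i < (u + e) * c + i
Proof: Because d | b and b > 0, d ≤ b. Since d = x, x ≤ b. From s = u and b < s, b < u. x ≤ b, so x < u. Then x + e < u + e. Since c > 0, (x + e) * c < (u + e) * c. Then (x + e) * c + i < (u + e) * c + i.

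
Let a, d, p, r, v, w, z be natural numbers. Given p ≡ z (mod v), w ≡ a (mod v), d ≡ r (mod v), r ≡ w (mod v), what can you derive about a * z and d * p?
a * z ≡ d * p (mod v)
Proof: Since d ≡ r (mod v) and r ≡ w (mod v), d ≡ w (mod v). Because w ≡ a (mod v), d ≡ a (mod v). p ≡ z (mod v), so d * p ≡ a * z (mod v). Then a * z ≡ d * p (mod v).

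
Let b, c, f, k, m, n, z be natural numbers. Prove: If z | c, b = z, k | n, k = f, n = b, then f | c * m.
n = b and b = z, thus n = z. k = f and k | n, therefore f | n. n = z, so f | z. Since z | c, f | c. Then f | c * m.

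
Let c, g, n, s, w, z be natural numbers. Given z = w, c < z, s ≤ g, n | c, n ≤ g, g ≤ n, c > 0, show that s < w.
From g ≤ n and n ≤ g, g = n. s ≤ g, so s ≤ n. From n | c and c > 0, n ≤ c. z = w and c < z, thus c < w. n ≤ c, so n < w. Since s ≤ n, s < w.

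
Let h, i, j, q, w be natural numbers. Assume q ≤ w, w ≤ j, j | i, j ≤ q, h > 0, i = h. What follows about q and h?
q ≤ h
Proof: Since q ≤ w and w ≤ j, q ≤ j. j ≤ q, so j = q. Since i = h and j | i, j | h. h > 0, so j ≤ h. Since j = q, q ≤ h.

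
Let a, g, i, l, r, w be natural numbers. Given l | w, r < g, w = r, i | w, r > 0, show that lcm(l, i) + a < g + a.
Since l | w and i | w, lcm(l, i) | w. w = r, so lcm(l, i) | r. r > 0, so lcm(l, i) ≤ r. Since r < g, lcm(l, i) < g. Then lcm(l, i) + a < g + a.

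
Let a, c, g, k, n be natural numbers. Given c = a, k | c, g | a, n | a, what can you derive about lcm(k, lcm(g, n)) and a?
lcm(k, lcm(g, n)) | a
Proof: c = a and k | c, therefore k | a. g | a and n | a, therefore lcm(g, n) | a. Because k | a, lcm(k, lcm(g, n)) | a.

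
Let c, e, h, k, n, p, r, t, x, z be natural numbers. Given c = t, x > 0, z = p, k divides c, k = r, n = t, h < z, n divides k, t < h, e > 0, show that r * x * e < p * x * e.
Because n = t and n divides k, t divides k. c = t and k divides c, so k divides t. t divides k, so t = k. k = r, so t = r. t < h and h < z, so t < z. z = p, so t < p. Since t = r, r < p. Because x > 0, by multiplying by a positive, r * x < p * x. Combined with e > 0, by multiplying by a positive, r * x * e < p * x * e.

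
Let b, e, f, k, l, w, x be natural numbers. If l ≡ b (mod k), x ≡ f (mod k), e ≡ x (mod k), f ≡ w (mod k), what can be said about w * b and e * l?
w * b ≡ e * l (mod k)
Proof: e ≡ x (mod k) and x ≡ f (mod k), so e ≡ f (mod k). From f ≡ w (mod k), e ≡ w (mod k). Using l ≡ b (mod k), by multiplying congruences, e * l ≡ w * b (mod k). Then w * b ≡ e * l (mod k).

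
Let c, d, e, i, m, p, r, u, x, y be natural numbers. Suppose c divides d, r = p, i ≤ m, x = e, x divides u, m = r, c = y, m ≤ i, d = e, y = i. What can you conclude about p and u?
p divides u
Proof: i ≤ m and m ≤ i, so i = m. y = i, so y = m. Since m = r, y = r. Because c = y and c divides d, y divides d. d = e, so y divides e. y = r, so r divides e. Because x = e and x divides u, e divides u. From r divides e, r divides u. r = p, so p divides u.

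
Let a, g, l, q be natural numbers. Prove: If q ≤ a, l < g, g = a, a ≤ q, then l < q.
From a ≤ q and q ≤ a, a = q. Because g = a and l < g, l < a. Since a = q, l < q.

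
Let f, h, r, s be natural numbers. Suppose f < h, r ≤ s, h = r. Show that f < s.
h = r and f < h, thus f < r. r ≤ s, so f < s.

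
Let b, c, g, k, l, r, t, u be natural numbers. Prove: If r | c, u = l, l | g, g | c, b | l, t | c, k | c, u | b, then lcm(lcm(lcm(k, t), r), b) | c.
From k | c and t | c, lcm(k, t) | c. Because r | c, lcm(lcm(k, t), r) | c. Because u = l and u | b, l | b. From b | l, l = b. l | g, so b | g. g | c, so b | c. Since lcm(lcm(k, t), r) | c, lcm(lcm(lcm(k, t), r), b) | c.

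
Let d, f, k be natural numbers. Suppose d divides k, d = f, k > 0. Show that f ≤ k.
Because d divides k and k > 0, d ≤ k. Since d = f, f ≤ k.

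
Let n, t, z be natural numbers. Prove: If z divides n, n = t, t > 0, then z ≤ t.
n = t and z divides n, therefore z divides t. t > 0, so z ≤ t.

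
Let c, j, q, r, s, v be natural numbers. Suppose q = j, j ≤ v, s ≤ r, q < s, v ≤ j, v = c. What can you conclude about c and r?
c < r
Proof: j ≤ v and v ≤ j, therefore j = v. v = c, so j = c. q = j and q < s, thus j < s. Because j = c, c < s. s ≤ r, so c < r.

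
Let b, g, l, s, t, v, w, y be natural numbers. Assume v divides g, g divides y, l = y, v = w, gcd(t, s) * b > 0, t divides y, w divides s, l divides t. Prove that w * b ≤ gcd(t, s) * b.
From l = y and l divides t, y divides t. Since t divides y, y = t. v divides g and g divides y, thus v divides y. v = w, so w divides y. Since y = t, w divides t. From w divides s, w divides gcd(t, s). Then w * b divides gcd(t, s) * b. gcd(t, s) * b > 0, so w * b ≤ gcd(t, s) * b.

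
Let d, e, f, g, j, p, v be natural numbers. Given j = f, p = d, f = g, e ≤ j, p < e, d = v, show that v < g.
p = d and d = v, hence p = v. j = f and f = g, thus j = g. Since e ≤ j, e ≤ g. p < e, so p < g. Since p = v, v < g.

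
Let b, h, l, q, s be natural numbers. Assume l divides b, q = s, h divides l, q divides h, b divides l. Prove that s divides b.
Because q = s and q divides h, s divides h. From l divides b and b divides l, l = b. h divides l, so h divides b. s divides h, so s divides b.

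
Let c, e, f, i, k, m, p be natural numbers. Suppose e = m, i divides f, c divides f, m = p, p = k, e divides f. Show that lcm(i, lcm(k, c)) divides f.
Since e = m and m = p, e = p. Since e divides f, p divides f. p = k, so k divides f. c divides f, so lcm(k, c) divides f. i divides f, so lcm(i, lcm(k, c)) divides f.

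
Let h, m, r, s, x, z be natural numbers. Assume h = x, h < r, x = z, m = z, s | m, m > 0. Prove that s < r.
s | m and m > 0, so s ≤ m. m = z, so s ≤ z. h = x and x = z, therefore h = z. h < r, so z < r. Since s ≤ z, s < r.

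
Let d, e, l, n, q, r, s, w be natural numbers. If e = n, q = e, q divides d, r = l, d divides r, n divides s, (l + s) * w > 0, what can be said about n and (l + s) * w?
n ≤ (l + s) * w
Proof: q = e and q divides d, therefore e divides d. e = n, so n divides d. Because r = l and d divides r, d divides l. Since n divides d, n divides l. Since n divides s, n divides l + s. Then n divides (l + s) * w. Since (l + s) * w > 0, n ≤ (l + s) * w.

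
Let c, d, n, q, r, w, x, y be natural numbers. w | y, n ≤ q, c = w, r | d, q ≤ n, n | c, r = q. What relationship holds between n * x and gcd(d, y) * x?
n * x | gcd(d, y) * x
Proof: From q ≤ n and n ≤ q, q = n. r = q, so r = n. Since r | d, n | d. Since c = w and n | c, n | w. Because w | y, n | y. n | d, so n | gcd(d, y). Then n * x | gcd(d, y) * x.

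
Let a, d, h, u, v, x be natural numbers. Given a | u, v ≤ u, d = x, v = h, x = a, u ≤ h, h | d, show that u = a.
d = x and x = a, hence d = a. v = h and v ≤ u, hence h ≤ u. u ≤ h, so h = u. From h | d, u | d. d = a, so u | a. a | u, so u = a.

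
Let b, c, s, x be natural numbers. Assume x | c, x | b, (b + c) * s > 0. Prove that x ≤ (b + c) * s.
x | b and x | c, thus x | b + c. Then x | (b + c) * s. From (b + c) * s > 0, x ≤ (b + c) * s.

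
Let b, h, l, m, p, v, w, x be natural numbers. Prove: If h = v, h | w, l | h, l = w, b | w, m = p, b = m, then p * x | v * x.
b = m and m = p, therefore b = p. l = w and l | h, thus w | h. Since h | w, w = h. Since h = v, w = v. Since b | w, b | v. b = p, so p | v. Then p * x | v * x.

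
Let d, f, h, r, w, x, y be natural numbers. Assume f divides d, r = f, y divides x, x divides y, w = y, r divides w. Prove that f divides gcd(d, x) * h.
y divides x and x divides y, so y = x. Because w = y and r divides w, r divides y. Because y = x, r divides x. Because r = f, f divides x. Since f divides d, f divides gcd(d, x). Then f divides gcd(d, x) * h.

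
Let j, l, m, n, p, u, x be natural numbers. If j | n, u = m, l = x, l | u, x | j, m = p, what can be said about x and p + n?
x | p + n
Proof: Because u = m and m = p, u = p. l | u, so l | p. l = x, so x | p. Since x | j and j | n, x | n. Since x | p, x | p + n.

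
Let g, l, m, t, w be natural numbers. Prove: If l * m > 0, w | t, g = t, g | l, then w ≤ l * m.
g = t and g | l, thus t | l. Since w | t, w | l. Then w | l * m. Since l * m > 0, w ≤ l * m.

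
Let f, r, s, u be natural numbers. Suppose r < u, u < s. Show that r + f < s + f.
Since r < u and u < s, r < s. Then r + f < s + f.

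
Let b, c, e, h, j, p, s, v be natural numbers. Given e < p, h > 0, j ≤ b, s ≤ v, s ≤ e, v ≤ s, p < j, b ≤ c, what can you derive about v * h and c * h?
v * h < c * h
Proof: From s ≤ v and v ≤ s, s = v. Since s ≤ e and e < p, s < p. From p < j and j ≤ b, p < b. s < p, so s < b. b ≤ c, so s < c. Since s = v, v < c. Since h > 0, by multiplying by a positive, v * h < c * h.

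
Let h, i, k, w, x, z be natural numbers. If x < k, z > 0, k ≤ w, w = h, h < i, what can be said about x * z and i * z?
x * z < i * z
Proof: Because w = h and k ≤ w, k ≤ h. Since x < k, x < h. From h < i, x < i. z > 0, so x * z < i * z.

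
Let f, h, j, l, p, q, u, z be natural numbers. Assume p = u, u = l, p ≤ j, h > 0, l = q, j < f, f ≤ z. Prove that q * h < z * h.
From u = l and l = q, u = q. p = u and p ≤ j, so u ≤ j. From j < f, u < f. f ≤ z, so u < z. u = q, so q < z. Since h > 0, q * h < z * h.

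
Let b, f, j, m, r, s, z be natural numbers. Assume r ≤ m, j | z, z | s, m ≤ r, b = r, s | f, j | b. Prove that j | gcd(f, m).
Because j | z and z | s, j | s. Since s | f, j | f. r ≤ m and m ≤ r, therefore r = m. b = r and j | b, so j | r. Since r = m, j | m. Since j | f, j | gcd(f, m).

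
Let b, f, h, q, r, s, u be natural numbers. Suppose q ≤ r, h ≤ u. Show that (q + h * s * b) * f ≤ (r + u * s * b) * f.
Since h ≤ u, h * s ≤ u * s. Then h * s * b ≤ u * s * b. q ≤ r, so q + h * s * b ≤ r + u * s * b. Then (q + h * s * b) * f ≤ (r + u * s * b) * f.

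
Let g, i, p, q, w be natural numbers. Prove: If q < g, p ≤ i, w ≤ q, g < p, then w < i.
Since w ≤ q and q < g, w < g. g < p, so w < p. p ≤ i, so w < i.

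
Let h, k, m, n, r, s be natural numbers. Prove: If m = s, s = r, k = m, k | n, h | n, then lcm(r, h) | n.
m = s and s = r, therefore m = r. Since k = m and k | n, m | n. m = r, so r | n. h | n, so lcm(r, h) | n.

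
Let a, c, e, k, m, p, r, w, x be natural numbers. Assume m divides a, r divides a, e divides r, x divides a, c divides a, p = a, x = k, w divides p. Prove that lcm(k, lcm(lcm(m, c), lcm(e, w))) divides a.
x = k and x divides a, therefore k divides a. m divides a and c divides a, therefore lcm(m, c) divides a. e divides r and r divides a, therefore e divides a. From p = a and w divides p, w divides a. Since e divides a, lcm(e, w) divides a. Since lcm(m, c) divides a, lcm(lcm(m, c), lcm(e, w)) divides a. k divides a, so lcm(k, lcm(lcm(m, c), lcm(e, w))) divides a.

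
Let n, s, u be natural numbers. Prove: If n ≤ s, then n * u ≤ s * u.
Since n ≤ s, by multiplying by a non-negative, n * u ≤ s * u.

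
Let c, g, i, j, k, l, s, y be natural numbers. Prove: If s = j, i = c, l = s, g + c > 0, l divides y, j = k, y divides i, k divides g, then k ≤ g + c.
From l = s and s = j, l = j. From l divides y and y divides i, l divides i. From i = c, l divides c. Since l = j, j divides c. j = k, so k divides c. From k divides g, k divides g + c. g + c > 0, so k ≤ g + c.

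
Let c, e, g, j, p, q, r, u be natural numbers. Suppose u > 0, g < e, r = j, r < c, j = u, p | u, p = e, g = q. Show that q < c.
Because p = e and p | u, e | u. Since u > 0, e ≤ u. g < e, so g < u. Since g = q, q < u. Because r = j and j = u, r = u. Since r < c, u < c. Since q < u, q < c.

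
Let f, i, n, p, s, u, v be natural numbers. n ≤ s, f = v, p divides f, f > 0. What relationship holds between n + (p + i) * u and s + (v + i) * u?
n + (p + i) * u ≤ s + (v + i) * u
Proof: p divides f and f > 0, hence p ≤ f. f = v, so p ≤ v. Then p + i ≤ v + i. By multiplying by a non-negative, (p + i) * u ≤ (v + i) * u. Since n ≤ s, n + (p + i) * u ≤ s + (v + i) * u.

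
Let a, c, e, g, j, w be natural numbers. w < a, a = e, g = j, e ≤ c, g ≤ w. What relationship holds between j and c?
j < c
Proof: g ≤ w and w < a, therefore g < a. a = e, so g < e. Since e ≤ c, g < c. g = j, so j < c.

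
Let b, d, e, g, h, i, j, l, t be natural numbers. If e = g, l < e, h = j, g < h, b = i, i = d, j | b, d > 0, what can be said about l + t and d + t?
l + t < d + t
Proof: e = g and l < e, thus l < g. h = j and g < h, so g < j. Since l < g, l < j. From b = i and i = d, b = d. j | b, so j | d. d > 0, so j ≤ d. Since l < j, l < d. Then l + t < d + t.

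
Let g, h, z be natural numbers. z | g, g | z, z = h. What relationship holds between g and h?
g = h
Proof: g | z and z | g, hence g = z. Since z = h, g = h.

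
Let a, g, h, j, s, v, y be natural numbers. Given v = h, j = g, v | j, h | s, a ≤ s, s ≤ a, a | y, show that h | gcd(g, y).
j = g and v | j, thus v | g. v = h, so h | g. From a ≤ s and s ≤ a, a = s. a | y, so s | y. h | s, so h | y. Since h | g, h | gcd(g, y).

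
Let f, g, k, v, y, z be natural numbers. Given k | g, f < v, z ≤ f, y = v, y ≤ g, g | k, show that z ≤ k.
g | k and k | g, therefore g = k. From y = v and y ≤ g, v ≤ g. Since f < v, f < g. z ≤ f, so z < g. Since g = k, z < k. Then z ≤ k.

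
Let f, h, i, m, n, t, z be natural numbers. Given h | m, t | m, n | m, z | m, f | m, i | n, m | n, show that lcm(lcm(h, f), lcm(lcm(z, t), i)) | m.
h | m and f | m, thus lcm(h, f) | m. z | m and t | m, thus lcm(z, t) | m. From n | m and m | n, n = m. i | n, so i | m. lcm(z, t) | m, so lcm(lcm(z, t), i) | m. Since lcm(h, f) | m, lcm(lcm(h, f), lcm(lcm(z, t), i)) | m.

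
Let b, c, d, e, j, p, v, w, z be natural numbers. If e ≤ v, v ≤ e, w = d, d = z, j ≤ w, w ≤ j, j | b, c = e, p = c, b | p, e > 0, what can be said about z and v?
z ≤ v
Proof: e ≤ v and v ≤ e, hence e = v. From w = d and d = z, w = z. j ≤ w and w ≤ j, thus j = w. Since j | b, w | b. Because w = z, z | b. p = c and b | p, so b | c. Because c = e, b | e. Since z | b, z | e. Since e > 0, z ≤ e. Since e = v, z ≤ v.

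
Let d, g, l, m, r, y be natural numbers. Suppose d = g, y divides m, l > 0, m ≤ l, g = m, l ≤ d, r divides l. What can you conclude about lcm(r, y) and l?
lcm(r, y) ≤ l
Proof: d = g and g = m, hence d = m. l ≤ d, so l ≤ m. Because m ≤ l, m = l. y divides m, so y divides l. Since r divides l, lcm(r, y) divides l. l > 0, so lcm(r, y) ≤ l.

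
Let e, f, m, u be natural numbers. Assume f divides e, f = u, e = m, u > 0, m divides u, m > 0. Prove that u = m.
f = u and f divides e, hence u divides e. Since e = m, u divides m. Since m > 0, u ≤ m. m divides u and u > 0, hence m ≤ u. u ≤ m, so u = m.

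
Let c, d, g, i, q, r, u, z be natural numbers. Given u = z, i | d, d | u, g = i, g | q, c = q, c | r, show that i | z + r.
From i | d and d | u, i | u. Since u = z, i | z. g = i and g | q, hence i | q. c = q and c | r, hence q | r. i | q, so i | r. Since i | z, i | z + r.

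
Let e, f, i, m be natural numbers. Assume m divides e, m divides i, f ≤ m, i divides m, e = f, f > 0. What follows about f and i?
f = i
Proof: e = f and m divides e, hence m divides f. Because f > 0, m ≤ f. Since f ≤ m, f = m. m divides i and i divides m, hence m = i. Since f = m, f = i.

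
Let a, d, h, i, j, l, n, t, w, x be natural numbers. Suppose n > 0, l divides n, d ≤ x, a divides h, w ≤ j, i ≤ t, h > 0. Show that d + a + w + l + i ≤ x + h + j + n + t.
Since a divides h and h > 0, a ≤ h. l divides n and n > 0, therefore l ≤ n. Because w ≤ j, w + l ≤ j + n. Since a ≤ h, a + w + l ≤ h + j + n. Since d ≤ x, d + a + w + l ≤ x + h + j + n. Since i ≤ t, d + a + w + l + i ≤ x + h + j + n + t.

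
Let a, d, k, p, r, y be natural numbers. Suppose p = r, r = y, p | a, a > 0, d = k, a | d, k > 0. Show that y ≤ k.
From p = r and r = y, p = y. p | a, so y | a. Since a > 0, y ≤ a. d = k and a | d, therefore a | k. Since k > 0, a ≤ k. Because y ≤ a, y ≤ k.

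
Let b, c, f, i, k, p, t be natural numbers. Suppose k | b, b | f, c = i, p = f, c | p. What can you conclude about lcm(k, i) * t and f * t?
lcm(k, i) * t | f * t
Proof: From k | b and b | f, k | f. From p = f and c | p, c | f. Since c = i, i | f. From k | f, lcm(k, i) | f. Then lcm(k, i) * t | f * t.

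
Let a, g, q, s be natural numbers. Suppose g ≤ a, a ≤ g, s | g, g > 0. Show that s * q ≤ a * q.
g ≤ a and a ≤ g, hence g = a. Because s | g and g > 0, s ≤ g. g = a, so s ≤ a. Then s * q ≤ a * q.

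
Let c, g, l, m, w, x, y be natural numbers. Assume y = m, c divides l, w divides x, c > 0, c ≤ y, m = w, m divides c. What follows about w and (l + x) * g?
w divides (l + x) * g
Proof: y = m and c ≤ y, thus c ≤ m. m divides c and c > 0, hence m ≤ c. Since c ≤ m, c = m. m = w, so c = w. From c divides l, w divides l. w divides x, so w divides l + x. Then w divides (l + x) * g.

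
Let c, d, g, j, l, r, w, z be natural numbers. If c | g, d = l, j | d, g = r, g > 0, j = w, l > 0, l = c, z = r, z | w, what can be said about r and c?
r = c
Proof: z = r and z | w, thus r | w. j = w and j | d, so w | d. Since d = l, w | l. Since r | w, r | l. Since l > 0, r ≤ l. l = c, so r ≤ c. c | g and g > 0, therefore c ≤ g. From g = r, c ≤ r. Since r ≤ c, r = c.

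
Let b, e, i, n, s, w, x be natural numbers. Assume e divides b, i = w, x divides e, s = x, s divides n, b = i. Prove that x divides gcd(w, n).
b = i and i = w, so b = w. x divides e and e divides b, therefore x divides b. From b = w, x divides w. s = x and s divides n, thus x divides n. Since x divides w, x divides gcd(w, n).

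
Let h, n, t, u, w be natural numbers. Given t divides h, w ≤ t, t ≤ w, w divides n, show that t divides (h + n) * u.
w ≤ t and t ≤ w, therefore w = t. w divides n, so t divides n. t divides h, so t divides h + n. Then t divides (h + n) * u.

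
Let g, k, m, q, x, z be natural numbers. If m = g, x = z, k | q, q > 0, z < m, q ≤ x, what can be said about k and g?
k < g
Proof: k | q and q > 0, so k ≤ q. x = z and q ≤ x, therefore q ≤ z. z < m, so q < m. Since k ≤ q, k < m. Since m = g, k < g.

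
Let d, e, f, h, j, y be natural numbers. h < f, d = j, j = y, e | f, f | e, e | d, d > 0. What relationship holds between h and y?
h < y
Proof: d = j and j = y, so d = y. e | f and f | e, thus e = f. e | d, so f | d. d > 0, so f ≤ d. d = y, so f ≤ y. Since h < f, h < y.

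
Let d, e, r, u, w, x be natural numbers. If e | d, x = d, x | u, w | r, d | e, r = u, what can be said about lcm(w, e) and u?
lcm(w, e) | u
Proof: From r = u and w | r, w | u. Since d | e and e | d, d = e. x = d, so x = e. x | u, so e | u. Since w | u, lcm(w, e) | u.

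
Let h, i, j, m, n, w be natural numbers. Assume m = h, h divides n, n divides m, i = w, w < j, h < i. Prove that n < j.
m = h and n divides m, hence n divides h. Since h divides n, h = n. Since i = w and h < i, h < w. h = n, so n < w. w < j, so n < j.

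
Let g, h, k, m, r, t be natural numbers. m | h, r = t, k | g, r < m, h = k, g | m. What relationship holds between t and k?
t < k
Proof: h = k and m | h, so m | k. k | g and g | m, so k | m. Because m | k, m = k. r < m, so r < k. Since r = t, t < k.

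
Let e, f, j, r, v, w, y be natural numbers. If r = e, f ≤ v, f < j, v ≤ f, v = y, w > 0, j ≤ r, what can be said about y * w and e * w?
y * w < e * w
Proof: f ≤ v and v ≤ f, therefore f = v. v = y, so f = y. From r = e and j ≤ r, j ≤ e. Since f < j, f < e. Since f = y, y < e. Since w > 0, by multiplying by a positive, y * w < e * w.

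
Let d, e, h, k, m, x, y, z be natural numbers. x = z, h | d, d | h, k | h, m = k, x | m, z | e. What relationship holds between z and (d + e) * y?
z | (d + e) * y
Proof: h | d and d | h, so h = d. Since m = k and x | m, x | k. k | h, so x | h. Since x = z, z | h. Since h = d, z | d. z | e, so z | d + e. Then z | (d + e) * y.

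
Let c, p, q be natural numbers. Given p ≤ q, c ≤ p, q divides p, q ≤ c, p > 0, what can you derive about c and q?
c = q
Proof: q divides p and p > 0, therefore q ≤ p. p ≤ q, so p = q. Since c ≤ p, c ≤ q. q ≤ c, so c = q.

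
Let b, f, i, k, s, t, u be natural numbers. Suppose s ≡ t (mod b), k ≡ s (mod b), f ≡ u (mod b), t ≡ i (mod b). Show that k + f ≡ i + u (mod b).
Because k ≡ s (mod b) and s ≡ t (mod b), k ≡ t (mod b). t ≡ i (mod b), so k ≡ i (mod b). Since f ≡ u (mod b), k + f ≡ i + u (mod b).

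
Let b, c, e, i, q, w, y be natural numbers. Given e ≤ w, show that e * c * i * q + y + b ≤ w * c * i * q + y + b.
e ≤ w. By multiplying by a non-negative, e * c ≤ w * c. By multiplying by a non-negative, e * c * i ≤ w * c * i. By multiplying by a non-negative, e * c * i * q ≤ w * c * i * q. Then e * c * i * q + y ≤ w * c * i * q + y. Then e * c * i * q + y + b ≤ w * c * i * q + y + b.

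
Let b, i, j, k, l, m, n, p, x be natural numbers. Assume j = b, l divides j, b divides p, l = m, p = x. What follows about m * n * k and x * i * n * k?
m * n * k divides x * i * n * k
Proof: j = b and l divides j, hence l divides b. Since l = m, m divides b. b divides p, so m divides p. Since p = x, m divides x. Then m divides x * i. Then m * n divides x * i * n. Then m * n * k divides x * i * n * k.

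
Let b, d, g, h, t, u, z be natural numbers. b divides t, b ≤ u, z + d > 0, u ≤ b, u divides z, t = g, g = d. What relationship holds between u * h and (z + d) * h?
u * h ≤ (z + d) * h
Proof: Because b ≤ u and u ≤ b, b = u. t = g and b divides t, so b divides g. g = d, so b divides d. Since b = u, u divides d. u divides z, so u divides z + d. z + d > 0, so u ≤ z + d. By multiplying by a non-negative, u * h ≤ (z + d) * h.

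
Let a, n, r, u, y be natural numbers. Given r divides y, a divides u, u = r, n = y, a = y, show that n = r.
Because u = r and a divides u, a divides r. a = y, so y divides r. r divides y, so y = r. n = y, so n = r.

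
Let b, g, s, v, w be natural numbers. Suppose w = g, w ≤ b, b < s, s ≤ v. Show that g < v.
w = g and w ≤ b, hence g ≤ b. Because b < s and s ≤ v, b < v. Since g ≤ b, g < v.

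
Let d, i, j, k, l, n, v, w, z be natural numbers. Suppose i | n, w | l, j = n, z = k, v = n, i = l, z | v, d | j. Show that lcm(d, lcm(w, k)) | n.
Because j = n and d | j, d | n. Since i = l and i | n, l | n. w | l, so w | n. v = n and z | v, so z | n. Since z = k, k | n. w | n, so lcm(w, k) | n. d | n, so lcm(d, lcm(w, k)) | n.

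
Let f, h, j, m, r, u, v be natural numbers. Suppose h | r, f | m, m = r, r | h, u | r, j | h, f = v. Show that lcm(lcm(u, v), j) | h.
Since r | h and h | r, r = h. f = v and f | m, so v | m. Because m = r, v | r. Since u | r, lcm(u, v) | r. Since r = h, lcm(u, v) | h. j | h, so lcm(lcm(u, v), j) | h.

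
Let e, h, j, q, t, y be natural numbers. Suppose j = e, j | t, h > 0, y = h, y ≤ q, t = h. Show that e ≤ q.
j = e and j | t, thus e | t. t = h, so e | h. h > 0, so e ≤ h. y = h and y ≤ q, therefore h ≤ q. Since e ≤ h, e ≤ q.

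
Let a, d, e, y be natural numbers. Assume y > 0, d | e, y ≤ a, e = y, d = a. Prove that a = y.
Since d = a and d | e, a | e. Since e = y, a | y. y > 0, so a ≤ y. y ≤ a, so a = y.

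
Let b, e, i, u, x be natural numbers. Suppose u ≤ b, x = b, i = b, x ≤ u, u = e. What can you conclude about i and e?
i = e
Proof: x = b and x ≤ u, hence b ≤ u. Since u ≤ b, b = u. i = b, so i = u. Since u = e, i = e.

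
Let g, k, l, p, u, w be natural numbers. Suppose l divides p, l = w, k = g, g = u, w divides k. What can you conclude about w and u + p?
w divides u + p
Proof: k = g and g = u, therefore k = u. Since w divides k, w divides u. l = w and l divides p, therefore w divides p. Since w divides u, w divides u + p.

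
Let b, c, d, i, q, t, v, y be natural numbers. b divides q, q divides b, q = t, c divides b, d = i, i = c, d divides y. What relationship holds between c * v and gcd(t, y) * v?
c * v divides gcd(t, y) * v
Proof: Since b divides q and q divides b, b = q. Since q = t, b = t. c divides b, so c divides t. Because d = i and i = c, d = c. d divides y, so c divides y. Since c divides t, c divides gcd(t, y). Then c * v divides gcd(t, y) * v.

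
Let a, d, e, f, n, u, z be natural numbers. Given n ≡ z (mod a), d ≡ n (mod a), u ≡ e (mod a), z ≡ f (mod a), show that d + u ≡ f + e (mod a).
Since d ≡ n (mod a) and n ≡ z (mod a), d ≡ z (mod a). z ≡ f (mod a), so d ≡ f (mod a). Since u ≡ e (mod a), d + u ≡ f + e (mod a).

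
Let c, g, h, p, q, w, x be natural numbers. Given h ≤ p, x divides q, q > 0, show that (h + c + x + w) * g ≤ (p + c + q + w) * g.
h ≤ p, hence h + c ≤ p + c. x divides q and q > 0, therefore x ≤ q. Then x + w ≤ q + w. h + c ≤ p + c, so h + c + x + w ≤ p + c + q + w. By multiplying by a non-negative, (h + c + x + w) * g ≤ (p + c + q + w) * g.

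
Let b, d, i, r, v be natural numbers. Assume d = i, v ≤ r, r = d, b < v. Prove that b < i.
Since r = d and v ≤ r, v ≤ d. b < v, so b < d. From d = i, b < i.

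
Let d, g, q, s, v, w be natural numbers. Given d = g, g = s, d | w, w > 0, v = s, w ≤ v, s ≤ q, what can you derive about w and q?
w ≤ q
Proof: d = g and g = s, hence d = s. From d | w, s | w. w > 0, so s ≤ w. Since v = s and w ≤ v, w ≤ s. s ≤ w, so s = w. s ≤ q, so w ≤ q.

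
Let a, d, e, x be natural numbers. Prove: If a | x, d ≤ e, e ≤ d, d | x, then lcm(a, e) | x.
Because d ≤ e and e ≤ d, d = e. Since d | x, e | x. Because a | x, lcm(a, e) | x.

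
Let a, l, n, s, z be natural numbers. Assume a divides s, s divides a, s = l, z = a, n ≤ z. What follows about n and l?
n ≤ l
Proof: Since a divides s and s divides a, a = s. s = l, so a = l. z = a and n ≤ z, therefore n ≤ a. Since a = l, n ≤ l.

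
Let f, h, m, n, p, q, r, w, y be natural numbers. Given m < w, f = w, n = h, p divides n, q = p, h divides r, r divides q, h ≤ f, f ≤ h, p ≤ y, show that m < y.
n = h and p divides n, thus p divides h. Since h divides r and r divides q, h divides q. Since q = p, h divides p. Since p divides h, p = h. From h ≤ f and f ≤ h, h = f. p = h, so p = f. Since p ≤ y, f ≤ y. f = w, so w ≤ y. Since m < w, m < y.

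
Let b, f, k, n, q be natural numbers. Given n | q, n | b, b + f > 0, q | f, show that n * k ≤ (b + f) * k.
Because n | q and q | f, n | f. Since n | b, n | b + f. Since b + f > 0, n ≤ b + f. Then n * k ≤ (b + f) * k.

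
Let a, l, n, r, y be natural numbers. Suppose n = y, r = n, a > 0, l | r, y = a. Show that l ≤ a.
Because n = y and y = a, n = a. From r = n and l | r, l | n. n = a, so l | a. Because a > 0, l ≤ a.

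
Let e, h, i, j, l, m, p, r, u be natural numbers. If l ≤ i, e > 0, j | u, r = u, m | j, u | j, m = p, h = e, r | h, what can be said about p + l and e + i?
p + l ≤ e + i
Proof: u | j and j | u, therefore u = j. r = u and r | h, hence u | h. Since u = j, j | h. From m | j, m | h. h = e, so m | e. Since m = p, p | e. From e > 0, p ≤ e. Because l ≤ i, p + l ≤ e + i.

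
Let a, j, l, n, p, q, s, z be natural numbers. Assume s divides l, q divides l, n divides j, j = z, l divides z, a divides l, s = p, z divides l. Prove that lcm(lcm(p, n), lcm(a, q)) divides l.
s = p and s divides l, thus p divides l. z divides l and l divides z, hence z = l. j = z, so j = l. n divides j, so n divides l. From p divides l, lcm(p, n) divides l. a divides l and q divides l, hence lcm(a, q) divides l. Since lcm(p, n) divides l, lcm(lcm(p, n), lcm(a, q)) divides l.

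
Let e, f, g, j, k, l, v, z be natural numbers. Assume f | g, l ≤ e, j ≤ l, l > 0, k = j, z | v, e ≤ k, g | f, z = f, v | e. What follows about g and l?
g ≤ l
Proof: Since f | g and g | f, f = g. From k = j and e ≤ k, e ≤ j. Since j ≤ l, e ≤ l. l ≤ e, so e = l. Because z | v and v | e, z | e. z = f, so f | e. e = l, so f | l. Since l > 0, f ≤ l. f = g, so g ≤ l.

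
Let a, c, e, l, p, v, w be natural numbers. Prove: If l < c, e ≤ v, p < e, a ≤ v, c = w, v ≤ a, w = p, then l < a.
Because v ≤ a and a ≤ v, v = a. c = w and w = p, hence c = p. l < c, so l < p. p < e, so l < e. e ≤ v, so l < v. v = a, so l < a.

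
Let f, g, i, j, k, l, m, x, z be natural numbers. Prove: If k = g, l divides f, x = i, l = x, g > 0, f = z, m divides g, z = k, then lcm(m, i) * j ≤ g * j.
f = z and l divides f, hence l divides z. z = k, so l divides k. Since k = g, l divides g. From l = x, x divides g. Since x = i, i divides g. m divides g, so lcm(m, i) divides g. Since g > 0, lcm(m, i) ≤ g. By multiplying by a non-negative, lcm(m, i) * j ≤ g * j.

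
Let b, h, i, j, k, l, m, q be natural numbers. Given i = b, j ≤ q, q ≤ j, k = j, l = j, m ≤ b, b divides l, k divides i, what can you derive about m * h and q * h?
m * h ≤ q * h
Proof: From l = j and b divides l, b divides j. k = j and k divides i, so j divides i. Because i = b, j divides b. b divides j, so b = j. j ≤ q and q ≤ j, hence j = q. Since b = j, b = q. From m ≤ b, m ≤ q. By multiplying by a non-negative, m * h ≤ q * h.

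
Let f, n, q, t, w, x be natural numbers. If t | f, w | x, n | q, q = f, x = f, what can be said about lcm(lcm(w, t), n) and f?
lcm(lcm(w, t), n) | f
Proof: x = f and w | x, so w | f. t | f, so lcm(w, t) | f. q = f and n | q, hence n | f. lcm(w, t) | f, so lcm(lcm(w, t), n) | f.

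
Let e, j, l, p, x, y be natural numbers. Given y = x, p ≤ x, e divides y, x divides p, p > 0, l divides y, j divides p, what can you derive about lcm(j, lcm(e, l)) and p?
lcm(j, lcm(e, l)) divides p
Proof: From x divides p and p > 0, x ≤ p. From p ≤ x, x = p. y = x, so y = p. e divides y and l divides y, therefore lcm(e, l) divides y. Since y = p, lcm(e, l) divides p. j divides p, so lcm(j, lcm(e, l)) divides p.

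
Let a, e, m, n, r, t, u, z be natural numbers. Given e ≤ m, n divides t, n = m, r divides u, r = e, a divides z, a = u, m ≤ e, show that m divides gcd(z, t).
e ≤ m and m ≤ e, thus e = m. r = e, so r = m. Because r divides u, m divides u. Because a = u and a divides z, u divides z. m divides u, so m divides z. From n = m and n divides t, m divides t. m divides z, so m divides gcd(z, t).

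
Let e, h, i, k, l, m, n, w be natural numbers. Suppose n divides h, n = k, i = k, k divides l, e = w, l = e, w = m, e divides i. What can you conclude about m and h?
m divides h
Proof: l = e and k divides l, therefore k divides e. Since i = k and e divides i, e divides k. Since k divides e, k = e. e = w, so k = w. w = m, so k = m. n = k and n divides h, therefore k divides h. k = m, so m divides h.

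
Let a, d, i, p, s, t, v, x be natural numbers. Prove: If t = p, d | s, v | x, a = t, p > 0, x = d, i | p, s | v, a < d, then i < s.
From i | p and p > 0, i ≤ p. From x = d and v | x, v | d. s | v, so s | d. Since d | s, d = s. a = t and t = p, hence a = p. a < d, so p < d. d = s, so p < s. i ≤ p, so i < s.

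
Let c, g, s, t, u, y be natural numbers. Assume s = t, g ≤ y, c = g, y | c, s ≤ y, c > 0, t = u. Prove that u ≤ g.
Since s = t and t = u, s = u. Since y | c and c > 0, y ≤ c. From c = g, y ≤ g. Since g ≤ y, y = g. s ≤ y, so s ≤ g. s = u, so u ≤ g.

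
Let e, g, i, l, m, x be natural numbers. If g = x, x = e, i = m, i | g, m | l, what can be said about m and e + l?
m | e + l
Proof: Because g = x and x = e, g = e. i = m and i | g, thus m | g. g = e, so m | e. Because m | l, m | e + l.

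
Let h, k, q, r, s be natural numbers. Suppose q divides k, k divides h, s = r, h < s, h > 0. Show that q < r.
q divides k and k divides h, therefore q divides h. Since h > 0, q ≤ h. s = r and h < s, thus h < r. Since q ≤ h, q < r.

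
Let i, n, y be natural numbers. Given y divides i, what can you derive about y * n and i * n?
y * n divides i * n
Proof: y divides i. By multiplying both sides, y * n divides i * n.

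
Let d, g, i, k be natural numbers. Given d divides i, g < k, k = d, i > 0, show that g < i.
k = d and g < k, therefore g < d. From d divides i and i > 0, d ≤ i. Since g < d, g < i.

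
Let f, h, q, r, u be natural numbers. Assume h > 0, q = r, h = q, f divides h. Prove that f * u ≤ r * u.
h = q and q = r, therefore h = r. From f divides h and h > 0, f ≤ h. h = r, so f ≤ r. By multiplying by a non-negative, f * u ≤ r * u.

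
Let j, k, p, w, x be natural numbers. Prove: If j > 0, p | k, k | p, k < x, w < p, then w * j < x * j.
From k | p and p | k, k = p. k < x, so p < x. From w < p, w < x. j > 0, so w * j < x * j.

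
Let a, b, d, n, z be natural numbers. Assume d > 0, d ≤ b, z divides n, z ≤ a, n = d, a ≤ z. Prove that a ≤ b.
z ≤ a and a ≤ z, so z = a. Since z divides n, a divides n. n = d, so a divides d. Since d > 0, a ≤ d. Since d ≤ b, a ≤ b.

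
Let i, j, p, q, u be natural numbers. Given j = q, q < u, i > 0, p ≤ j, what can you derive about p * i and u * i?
p * i < u * i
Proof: j = q and p ≤ j, so p ≤ q. q < u, so p < u. Combining with i > 0, by multiplying by a positive, p * i < u * i.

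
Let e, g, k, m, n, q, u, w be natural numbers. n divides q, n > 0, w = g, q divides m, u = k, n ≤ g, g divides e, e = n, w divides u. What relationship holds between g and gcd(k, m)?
g divides gcd(k, m)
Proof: From w = g and w divides u, g divides u. u = k, so g divides k. e = n and g divides e, thus g divides n. Since n > 0, g ≤ n. n ≤ g, so n = g. n divides q and q divides m, therefore n divides m. Since n = g, g divides m. Because g divides k, g divides gcd(k, m).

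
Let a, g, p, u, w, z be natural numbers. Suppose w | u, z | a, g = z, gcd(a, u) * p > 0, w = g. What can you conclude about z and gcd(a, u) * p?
z ≤ gcd(a, u) * p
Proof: Since w = g and g = z, w = z. Since w | u, z | u. Since z | a, z | gcd(a, u). Then z | gcd(a, u) * p. Because gcd(a, u) * p > 0, z ≤ gcd(a, u) * p.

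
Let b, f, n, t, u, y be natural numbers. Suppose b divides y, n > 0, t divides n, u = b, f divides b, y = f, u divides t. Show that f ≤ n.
Since y = f and b divides y, b divides f. f divides b, so b = f. Because u = b and u divides t, b divides t. Since t divides n, b divides n. n > 0, so b ≤ n. Since b = f, f ≤ n.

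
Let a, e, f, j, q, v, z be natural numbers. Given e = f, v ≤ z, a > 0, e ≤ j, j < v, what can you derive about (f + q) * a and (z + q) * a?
(f + q) * a < (z + q) * a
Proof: Because e = f and e ≤ j, f ≤ j. j < v and v ≤ z, therefore j < z. Since f ≤ j, f < z. Then f + q < z + q. a > 0, so (f + q) * a < (z + q) * a.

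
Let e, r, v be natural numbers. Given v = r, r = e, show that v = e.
From v = r and r = e, by transitivity, v = e.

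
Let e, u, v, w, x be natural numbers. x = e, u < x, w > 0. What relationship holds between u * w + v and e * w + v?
u * w + v < e * w + v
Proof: Since x = e and u < x, u < e. Using w > 0, by multiplying by a positive, u * w < e * w. Then u * w + v < e * w + v.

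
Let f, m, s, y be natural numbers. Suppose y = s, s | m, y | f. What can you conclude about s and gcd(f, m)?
s | gcd(f, m)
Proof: y = s and y | f, therefore s | f. s | m, so s | gcd(f, m).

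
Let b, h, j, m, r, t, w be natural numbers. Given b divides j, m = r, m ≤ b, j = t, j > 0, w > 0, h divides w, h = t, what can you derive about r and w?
r ≤ w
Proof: b divides j and j > 0, so b ≤ j. From m ≤ b, m ≤ j. From m = r, r ≤ j. Since j = t, r ≤ t. h = t and h divides w, hence t divides w. From w > 0, t ≤ w. Since r ≤ t, r ≤ w.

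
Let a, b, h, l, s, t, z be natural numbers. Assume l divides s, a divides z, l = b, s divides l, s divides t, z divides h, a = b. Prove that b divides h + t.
a = b and a divides z, so b divides z. From z divides h, b divides h. s divides l and l divides s, so s = l. Since l = b, s = b. Since s divides t, b divides t. b divides h, so b divides h + t.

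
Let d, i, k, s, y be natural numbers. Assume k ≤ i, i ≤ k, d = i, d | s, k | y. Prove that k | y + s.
i ≤ k and k ≤ i, therefore i = k. d = i, so d = k. Because d | s, k | s. k | y, so k | y + s.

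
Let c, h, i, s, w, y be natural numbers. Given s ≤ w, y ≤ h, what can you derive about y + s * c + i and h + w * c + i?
y + s * c + i ≤ h + w * c + i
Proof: s ≤ w. By multiplying by a non-negative, s * c ≤ w * c. y ≤ h, so y + s * c ≤ h + w * c. Then y + s * c + i ≤ h + w * c + i.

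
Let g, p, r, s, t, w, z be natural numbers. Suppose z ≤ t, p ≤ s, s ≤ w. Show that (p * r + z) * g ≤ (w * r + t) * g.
Because p ≤ s and s ≤ w, p ≤ w. Then p * r ≤ w * r. Since z ≤ t, p * r + z ≤ w * r + t. Then (p * r + z) * g ≤ (w * r + t) * g.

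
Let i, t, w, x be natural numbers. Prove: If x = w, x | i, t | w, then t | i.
x = w and x | i, therefore w | i. Since t | w, t | i.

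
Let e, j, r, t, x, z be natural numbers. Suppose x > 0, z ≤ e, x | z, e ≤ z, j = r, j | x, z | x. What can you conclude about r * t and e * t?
r * t ≤ e * t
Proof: x | z and z | x, so x = z. Since z ≤ e and e ≤ z, z = e. x = z, so x = e. j | x and x > 0, thus j ≤ x. j = r, so r ≤ x. Since x = e, r ≤ e. Then r * t ≤ e * t.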